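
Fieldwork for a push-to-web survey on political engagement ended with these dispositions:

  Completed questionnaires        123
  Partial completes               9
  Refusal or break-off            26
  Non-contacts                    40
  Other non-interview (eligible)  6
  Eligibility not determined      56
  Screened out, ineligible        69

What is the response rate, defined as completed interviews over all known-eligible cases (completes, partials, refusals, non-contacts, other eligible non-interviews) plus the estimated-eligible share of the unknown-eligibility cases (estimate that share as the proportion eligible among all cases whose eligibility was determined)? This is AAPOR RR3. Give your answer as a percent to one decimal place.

Top → 123
Determined eligible → 123 + 9 + 26 + 40 + 6 = 204
e = 204 / (204 + 69) = 204 / 273 = 0.7473
e × U → 0.7473 × 56 = 41.85
Denominator → 204 + 41.85 = 245.85
RR3 = 123 / 245.85 = 0.5003

50.0%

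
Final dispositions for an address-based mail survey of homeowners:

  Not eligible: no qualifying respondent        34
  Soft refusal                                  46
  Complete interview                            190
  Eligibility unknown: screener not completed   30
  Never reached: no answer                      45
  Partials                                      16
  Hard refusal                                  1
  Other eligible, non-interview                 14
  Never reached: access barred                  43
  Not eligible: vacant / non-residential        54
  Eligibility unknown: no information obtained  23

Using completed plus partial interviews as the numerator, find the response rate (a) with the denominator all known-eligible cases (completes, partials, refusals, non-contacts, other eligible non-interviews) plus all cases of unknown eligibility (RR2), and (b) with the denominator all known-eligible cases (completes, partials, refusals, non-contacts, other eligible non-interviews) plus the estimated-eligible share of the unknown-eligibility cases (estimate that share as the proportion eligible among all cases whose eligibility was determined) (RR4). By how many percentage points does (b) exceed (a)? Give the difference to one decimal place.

Refused = 1 + 46 = 47
Never reached = 45 + 43 = 88
Eligibility not determined = 30 + 23 = 53
Screened out, ineligible = 34 + 54 = 88
Top → 190 + 16 = 206
Base → 190 + 16 + 47 + 88 + 14 + 53 = 408
RR2 = 206 / 408 = 0.5049
Determined eligible → 190 + 16 + 47 + 88 + 14 = 355
e = 355 / (355 + 88) = 355 / 443 = 0.8014
Eligible share of unknowns → 0.8014 × 53 = 42.47
Base → 355 + 42.47 = 397.47
RR4 = 206 / 397.47 = 0.5183
Difference = 51.83 − 50.49 = 1.34 percentage points

1.3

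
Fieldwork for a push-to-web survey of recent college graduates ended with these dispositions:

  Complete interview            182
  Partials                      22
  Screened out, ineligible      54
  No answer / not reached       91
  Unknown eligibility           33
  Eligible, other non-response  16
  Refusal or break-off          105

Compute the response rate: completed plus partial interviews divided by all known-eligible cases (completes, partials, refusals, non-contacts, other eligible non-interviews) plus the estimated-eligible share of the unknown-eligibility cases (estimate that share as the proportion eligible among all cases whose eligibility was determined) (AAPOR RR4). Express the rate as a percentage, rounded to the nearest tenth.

Num = 182 + 22 = 204
Known eligible = 182 + 22 + 105 + 91 + 16 = 416
e = 416 / (416 + 54) = 416 / 470 = 0.8851
Eligible share of unknowns = 0.8851 × 33 = 29.21
Denominator = 416 + 29.21 = 445.21
RR4 = 204 / 445.21 = 0.4582

45.8%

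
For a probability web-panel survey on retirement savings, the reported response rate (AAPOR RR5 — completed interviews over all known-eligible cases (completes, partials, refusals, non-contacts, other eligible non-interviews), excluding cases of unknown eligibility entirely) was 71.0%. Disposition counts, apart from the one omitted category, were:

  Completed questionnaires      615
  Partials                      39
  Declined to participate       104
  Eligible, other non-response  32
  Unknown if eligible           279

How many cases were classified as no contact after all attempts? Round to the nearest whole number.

76

RR5 = 615 / D = 0.710
D = 615 / 0.710 = 866.2
Other denominator terms total 790
no contact after all attempts = 866.2 − 790 ≈ 76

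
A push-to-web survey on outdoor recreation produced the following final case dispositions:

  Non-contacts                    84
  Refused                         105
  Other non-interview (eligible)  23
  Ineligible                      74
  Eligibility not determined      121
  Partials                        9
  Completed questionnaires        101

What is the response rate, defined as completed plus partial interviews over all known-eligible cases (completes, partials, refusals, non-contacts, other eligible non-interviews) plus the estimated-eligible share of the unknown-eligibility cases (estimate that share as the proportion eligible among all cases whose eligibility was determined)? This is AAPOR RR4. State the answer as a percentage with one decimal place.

Top = 101 + 9 = 110
Determined eligible = 101 + 9 + 105 + 84 + 23 = 322
e = 322 / (322 + 74) = 322 / 396 = 0.8131
Eligible share of unknowns = 0.8131 × 121 = 98.39
Denom = 322 + 98.39 = 420.39
RR4 = 110 / 420.39 = 0.2617

26.2%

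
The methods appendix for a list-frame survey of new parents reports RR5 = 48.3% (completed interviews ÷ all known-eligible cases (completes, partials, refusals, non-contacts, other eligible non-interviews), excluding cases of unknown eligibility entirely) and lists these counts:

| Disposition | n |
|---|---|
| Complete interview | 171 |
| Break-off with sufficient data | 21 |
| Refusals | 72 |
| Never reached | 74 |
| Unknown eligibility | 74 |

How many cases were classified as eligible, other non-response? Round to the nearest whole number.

RR5 = 171 / D = 0.483
D = 171 / 0.483 = 354.0
Remaining denominator categories sum to 338
eligible, other non-response = 354.0 − 338 ≈ 16

16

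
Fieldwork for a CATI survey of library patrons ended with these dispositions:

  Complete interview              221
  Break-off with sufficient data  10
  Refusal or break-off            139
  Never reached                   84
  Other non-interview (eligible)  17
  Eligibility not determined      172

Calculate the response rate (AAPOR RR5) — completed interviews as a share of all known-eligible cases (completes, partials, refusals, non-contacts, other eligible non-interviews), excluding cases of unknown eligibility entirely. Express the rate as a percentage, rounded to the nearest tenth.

Numerator: 221
Denominator: 221 + 10 + 139 + 84 + 17 = 471
RR5 = 221 / 471 = 0.4692

46.9%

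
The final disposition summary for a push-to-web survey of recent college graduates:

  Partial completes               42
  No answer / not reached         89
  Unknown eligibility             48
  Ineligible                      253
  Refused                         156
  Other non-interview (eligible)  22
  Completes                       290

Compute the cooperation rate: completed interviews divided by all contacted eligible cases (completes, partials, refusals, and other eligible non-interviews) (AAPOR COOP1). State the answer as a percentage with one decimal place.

Top → 290
Denominator → 290 + 42 + 156 + 22 = 510
COOP1 = 290 / 510 = 0.5686

56.9%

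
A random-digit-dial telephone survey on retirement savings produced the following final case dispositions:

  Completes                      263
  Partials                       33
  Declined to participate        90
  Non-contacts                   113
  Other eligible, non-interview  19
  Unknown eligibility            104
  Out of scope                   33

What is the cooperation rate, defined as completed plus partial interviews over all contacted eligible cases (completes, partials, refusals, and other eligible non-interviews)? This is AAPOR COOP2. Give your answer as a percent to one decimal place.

Num → 263 + 33 = 296
Denom → 263 + 33 + 90 + 19 = 405
COOP2 = 296 / 405 = 0.7309

73.1%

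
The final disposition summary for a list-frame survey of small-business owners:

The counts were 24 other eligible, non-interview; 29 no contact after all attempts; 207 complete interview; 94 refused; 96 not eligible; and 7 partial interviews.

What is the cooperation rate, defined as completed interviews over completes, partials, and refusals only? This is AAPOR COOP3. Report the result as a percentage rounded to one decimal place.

67.2%

Numerator = 207
Denom = 207 + 7 + 94 = 308
COOP3 = 207 / 308 = 0.6721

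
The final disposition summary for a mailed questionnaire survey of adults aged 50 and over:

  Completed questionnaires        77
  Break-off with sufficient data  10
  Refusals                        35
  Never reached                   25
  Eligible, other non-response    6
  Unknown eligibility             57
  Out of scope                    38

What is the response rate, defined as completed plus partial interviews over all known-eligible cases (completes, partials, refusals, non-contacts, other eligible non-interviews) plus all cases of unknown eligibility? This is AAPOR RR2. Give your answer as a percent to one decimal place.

41.4%

Numerator = 77 + 10 = 87
Base = 77 + 10 + 35 + 25 + 6 + 57 = 210
RR2 = 87 / 210 = 0.4143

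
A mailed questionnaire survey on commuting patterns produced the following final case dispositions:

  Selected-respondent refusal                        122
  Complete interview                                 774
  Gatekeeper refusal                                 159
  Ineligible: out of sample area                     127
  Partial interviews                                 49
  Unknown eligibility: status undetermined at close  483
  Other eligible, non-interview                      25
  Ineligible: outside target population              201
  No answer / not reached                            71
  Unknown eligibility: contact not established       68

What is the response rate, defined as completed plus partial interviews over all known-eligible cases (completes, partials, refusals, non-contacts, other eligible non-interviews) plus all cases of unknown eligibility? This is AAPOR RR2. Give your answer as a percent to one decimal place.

47.0%

Declined to participate = 159 + 122 = 281
Unknown eligibility = 68 + 483 = 551
Out of scope = 201 + 127 = 328
Top: 774 + 49 = 823
Denominator: 774 + 49 + 281 + 71 + 25 + 551 = 1751
RR2 = 823 / 1751 = 0.4700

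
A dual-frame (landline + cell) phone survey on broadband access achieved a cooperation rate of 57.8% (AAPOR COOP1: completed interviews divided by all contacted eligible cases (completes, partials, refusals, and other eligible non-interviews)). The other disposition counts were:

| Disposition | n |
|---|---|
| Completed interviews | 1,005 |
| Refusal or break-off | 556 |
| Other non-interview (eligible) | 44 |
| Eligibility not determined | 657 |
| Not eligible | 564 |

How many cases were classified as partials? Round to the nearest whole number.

COOP1 = 1005 / D = 0.578
D = 1005 / 0.578 = 1738.8
Remaining denominator categories sum to 1605
partials = 1738.8 − 1605 ≈ 134

134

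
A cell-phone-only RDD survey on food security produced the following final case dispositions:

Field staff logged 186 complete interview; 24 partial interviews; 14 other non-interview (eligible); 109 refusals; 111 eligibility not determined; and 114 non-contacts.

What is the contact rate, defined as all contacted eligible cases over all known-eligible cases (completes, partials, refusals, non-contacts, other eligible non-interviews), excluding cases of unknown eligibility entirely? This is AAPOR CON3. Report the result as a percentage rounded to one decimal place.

Num → 186 + 24 + 109 + 14 = 333
Denom → 186 + 24 + 109 + 114 + 14 = 447
CON3 = 333 / 447 = 0.7450

74.5%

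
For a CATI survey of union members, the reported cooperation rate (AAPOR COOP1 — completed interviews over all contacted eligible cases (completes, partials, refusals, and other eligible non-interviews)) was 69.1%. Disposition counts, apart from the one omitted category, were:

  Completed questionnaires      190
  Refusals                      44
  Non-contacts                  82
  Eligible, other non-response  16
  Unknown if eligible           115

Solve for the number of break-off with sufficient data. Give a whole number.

25

COOP1 = 190 / D = 0.691
D = 190 / 0.691 = 275.0
Remaining denominator categories sum to 250
break-off with sufficient data = 275.0 − 250 ≈ 25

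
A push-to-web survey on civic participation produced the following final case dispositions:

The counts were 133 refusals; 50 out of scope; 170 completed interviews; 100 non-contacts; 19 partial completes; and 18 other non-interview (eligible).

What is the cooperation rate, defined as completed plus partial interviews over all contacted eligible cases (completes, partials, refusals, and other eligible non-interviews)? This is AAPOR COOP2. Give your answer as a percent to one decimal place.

55.6%

Top → 170 + 19 = 189
Denom → 170 + 19 + 133 + 18 = 340
COOP2 = 189 / 340 = 0.5559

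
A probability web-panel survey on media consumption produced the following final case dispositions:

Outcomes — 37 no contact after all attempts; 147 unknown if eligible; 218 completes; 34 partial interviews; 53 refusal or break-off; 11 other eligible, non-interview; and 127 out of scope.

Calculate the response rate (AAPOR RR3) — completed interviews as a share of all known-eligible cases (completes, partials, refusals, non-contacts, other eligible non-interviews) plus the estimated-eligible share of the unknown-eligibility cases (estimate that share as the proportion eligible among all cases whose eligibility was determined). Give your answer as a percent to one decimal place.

Numerator → 218
Eligible (known) → 218 + 34 + 53 + 37 + 11 = 353
e = 353 / (353 + 127) = 353 / 480 = 0.7354
Estimated eligible among unknowns → 0.7354 × 147 = 108.10
Denominator → 353 + 108.10 = 461.10
RR3 = 218 / 461.10 = 0.4728

47.3%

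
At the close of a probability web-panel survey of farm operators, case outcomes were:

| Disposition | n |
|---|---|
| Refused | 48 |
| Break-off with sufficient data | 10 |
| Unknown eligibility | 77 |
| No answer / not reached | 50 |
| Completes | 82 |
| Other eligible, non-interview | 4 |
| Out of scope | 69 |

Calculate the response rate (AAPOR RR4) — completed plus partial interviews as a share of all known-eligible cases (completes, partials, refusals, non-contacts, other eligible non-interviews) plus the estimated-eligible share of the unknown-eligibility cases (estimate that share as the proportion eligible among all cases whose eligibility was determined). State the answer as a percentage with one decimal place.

36.7%

Top: 82 + 10 = 92
Determined eligible: 82 + 10 + 48 + 50 + 4 = 194
e = 194 / (194 + 69) = 194 / 263 = 0.7376
e × U: 0.7376 × 77 = 56.80
Denominator: 194 + 56.80 = 250.80
RR4 = 92 / 250.80 = 0.3668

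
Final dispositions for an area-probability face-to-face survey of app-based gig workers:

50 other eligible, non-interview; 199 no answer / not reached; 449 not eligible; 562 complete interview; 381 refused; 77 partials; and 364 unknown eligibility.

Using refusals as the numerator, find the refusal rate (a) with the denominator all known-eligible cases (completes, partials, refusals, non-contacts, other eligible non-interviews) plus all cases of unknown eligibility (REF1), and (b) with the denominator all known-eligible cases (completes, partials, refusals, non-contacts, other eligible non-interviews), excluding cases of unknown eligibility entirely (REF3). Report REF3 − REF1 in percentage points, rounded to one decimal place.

6.7

Numerator → 381
Base → 562 + 77 + 381 + 199 + 50 + 364 = 1633
REF1 = 381 / 1633 = 0.2333
Base → 562 + 77 + 381 + 199 + 50 = 1269
REF3 = 381 / 1269 = 0.3002
Difference = 30.02 − 23.33 = 6.69 percentage points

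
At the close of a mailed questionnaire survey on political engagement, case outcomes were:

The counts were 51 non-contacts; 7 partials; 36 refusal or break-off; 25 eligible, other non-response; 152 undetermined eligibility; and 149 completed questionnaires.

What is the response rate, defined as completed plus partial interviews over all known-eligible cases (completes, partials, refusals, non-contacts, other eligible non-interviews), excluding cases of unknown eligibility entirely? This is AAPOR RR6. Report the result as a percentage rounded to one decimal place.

58.2%

Numerator: 149 + 7 = 156
Denominator: 149 + 7 + 36 + 51 + 25 = 268
RR6 = 156 / 268 = 0.5821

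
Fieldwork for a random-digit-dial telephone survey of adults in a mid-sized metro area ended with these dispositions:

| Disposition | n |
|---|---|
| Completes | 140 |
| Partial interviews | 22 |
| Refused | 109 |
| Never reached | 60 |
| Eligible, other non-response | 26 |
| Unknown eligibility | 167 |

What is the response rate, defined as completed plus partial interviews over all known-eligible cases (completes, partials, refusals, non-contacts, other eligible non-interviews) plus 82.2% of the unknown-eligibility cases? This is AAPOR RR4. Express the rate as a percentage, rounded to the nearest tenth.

Numerator: 140 + 22 = 162
Determined eligible: 140 + 22 + 109 + 60 + 26 = 357
Estimated eligible among unknowns: 0.8220 × 167 = 137.27
Denominator: 357 + 137.27 = 494.27
RR4 = 162 / 494.27 = 0.3278

32.8%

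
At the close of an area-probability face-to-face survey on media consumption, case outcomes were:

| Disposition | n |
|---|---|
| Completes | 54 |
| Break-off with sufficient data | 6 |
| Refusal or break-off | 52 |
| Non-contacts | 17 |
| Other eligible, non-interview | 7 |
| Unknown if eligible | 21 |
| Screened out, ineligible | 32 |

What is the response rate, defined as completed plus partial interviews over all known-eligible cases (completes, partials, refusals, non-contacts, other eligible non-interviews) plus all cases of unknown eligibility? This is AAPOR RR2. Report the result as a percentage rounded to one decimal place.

Numerator → 54 + 6 = 60
Denominator → 54 + 6 + 52 + 17 + 7 + 21 = 157
RR2 = 60 / 157 = 0.3822

38.2%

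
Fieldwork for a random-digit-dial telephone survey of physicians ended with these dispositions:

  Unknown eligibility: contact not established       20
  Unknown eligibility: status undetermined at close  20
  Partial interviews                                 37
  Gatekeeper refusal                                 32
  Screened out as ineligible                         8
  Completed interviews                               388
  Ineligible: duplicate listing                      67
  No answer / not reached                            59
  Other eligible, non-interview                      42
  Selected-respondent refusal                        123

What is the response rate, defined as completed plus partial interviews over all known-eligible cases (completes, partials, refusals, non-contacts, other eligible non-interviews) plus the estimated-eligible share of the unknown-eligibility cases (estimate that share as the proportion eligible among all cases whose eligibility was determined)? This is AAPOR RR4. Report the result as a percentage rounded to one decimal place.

Declined to participate = 32 + 123 = 155
Unknown if eligible = 20 + 20 = 40
Not eligible = 8 + 67 = 75
Numerator: 388 + 37 = 425
Known eligible: 388 + 37 + 155 + 59 + 42 = 681
e = 681 / (681 + 75) = 681 / 756 = 0.9008
Estimated eligible among unknowns: 0.9008 × 40 = 36.03
Denominator: 681 + 36.03 = 717.03
RR4 = 425 / 717.03 = 0.5927

59.3%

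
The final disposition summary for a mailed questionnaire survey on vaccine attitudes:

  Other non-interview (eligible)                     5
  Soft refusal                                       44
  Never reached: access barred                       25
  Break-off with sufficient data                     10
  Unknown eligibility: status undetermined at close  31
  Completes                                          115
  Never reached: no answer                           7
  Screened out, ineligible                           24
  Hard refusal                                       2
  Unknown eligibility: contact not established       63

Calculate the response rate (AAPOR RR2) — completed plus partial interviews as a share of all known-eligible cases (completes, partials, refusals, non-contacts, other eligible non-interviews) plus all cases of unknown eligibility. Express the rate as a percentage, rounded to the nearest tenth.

Refusals = 2 + 44 = 46
Never reached = 7 + 25 = 32
Unknown eligibility = 63 + 31 = 94
Numerator = 115 + 10 = 125
Denominator = 115 + 10 + 46 + 32 + 5 + 94 = 302
RR2 = 125 / 302 = 0.4139

41.4%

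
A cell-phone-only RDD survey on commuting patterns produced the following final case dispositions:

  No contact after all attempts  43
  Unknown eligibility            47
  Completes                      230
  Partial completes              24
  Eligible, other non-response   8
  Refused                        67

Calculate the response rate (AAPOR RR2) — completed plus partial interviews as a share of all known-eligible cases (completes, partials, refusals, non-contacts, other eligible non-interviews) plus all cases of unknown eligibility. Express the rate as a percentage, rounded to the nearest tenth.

Num → 230 + 24 = 254
Base → 230 + 24 + 67 + 43 + 8 + 47 = 419
RR2 = 254 / 419 = 0.6062

60.6%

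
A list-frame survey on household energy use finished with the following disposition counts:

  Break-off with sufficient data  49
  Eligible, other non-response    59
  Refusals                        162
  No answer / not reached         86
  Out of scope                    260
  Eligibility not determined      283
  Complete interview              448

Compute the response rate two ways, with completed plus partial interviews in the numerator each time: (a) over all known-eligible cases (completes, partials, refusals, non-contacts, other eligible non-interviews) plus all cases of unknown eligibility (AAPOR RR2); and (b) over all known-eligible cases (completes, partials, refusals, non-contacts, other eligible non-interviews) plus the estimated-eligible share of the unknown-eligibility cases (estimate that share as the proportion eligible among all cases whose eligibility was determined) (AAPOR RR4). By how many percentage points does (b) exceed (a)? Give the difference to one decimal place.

3.1

Top: 448 + 49 = 497
Base: 448 + 49 + 162 + 86 + 59 + 283 = 1087
RR2 = 497 / 1087 = 0.4572
Determined eligible: 448 + 49 + 162 + 86 + 59 = 804
e = 804 / (804 + 260) = 804 / 1064 = 0.7556
Eligible share of unknowns: 0.7556 × 283 = 213.83
Base: 804 + 213.83 = 1017.83
RR4 = 497 / 1017.83 = 0.4883
Difference = 48.83 − 45.72 = 3.11 percentage points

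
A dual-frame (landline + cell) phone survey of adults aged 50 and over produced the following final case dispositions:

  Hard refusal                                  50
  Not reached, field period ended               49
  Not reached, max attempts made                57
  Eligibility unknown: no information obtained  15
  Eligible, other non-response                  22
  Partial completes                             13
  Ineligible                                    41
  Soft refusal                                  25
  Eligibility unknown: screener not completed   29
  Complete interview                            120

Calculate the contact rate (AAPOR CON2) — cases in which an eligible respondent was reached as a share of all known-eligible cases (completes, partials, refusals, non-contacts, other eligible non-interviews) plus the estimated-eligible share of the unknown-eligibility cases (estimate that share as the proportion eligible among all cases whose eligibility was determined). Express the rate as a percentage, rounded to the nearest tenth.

Refusals = 50 + 25 = 75
No contact after all attempts = 49 + 57 = 106
Unknown if eligible = 29 + 15 = 44
Top = 120 + 13 + 75 + 22 = 230
Determined eligible = 120 + 13 + 75 + 106 + 22 = 336
e = 336 / (336 + 41) = 336 / 377 = 0.8912
Estimated eligible among unknowns = 0.8912 × 44 = 39.21
Base = 336 + 39.21 = 375.21
CON2 = 230 / 375.21 = 0.6130

61.3%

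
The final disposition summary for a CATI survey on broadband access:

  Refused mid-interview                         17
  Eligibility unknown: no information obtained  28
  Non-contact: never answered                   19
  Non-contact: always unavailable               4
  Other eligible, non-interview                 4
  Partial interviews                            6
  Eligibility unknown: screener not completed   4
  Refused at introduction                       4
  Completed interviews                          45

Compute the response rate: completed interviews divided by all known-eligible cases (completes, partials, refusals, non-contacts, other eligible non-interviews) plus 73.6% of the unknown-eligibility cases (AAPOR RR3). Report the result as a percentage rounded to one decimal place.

Refusal or break-off = 4 + 17 = 21
Never reached = 19 + 4 = 23
Unknown eligibility = 4 + 28 = 32
Numerator = 45
Eligible (known) = 45 + 6 + 21 + 23 + 4 = 99
e × U = 0.7360 × 32 = 23.55
Base = 99 + 23.55 = 122.55
RR3 = 45 / 122.55 = 0.3672

36.7%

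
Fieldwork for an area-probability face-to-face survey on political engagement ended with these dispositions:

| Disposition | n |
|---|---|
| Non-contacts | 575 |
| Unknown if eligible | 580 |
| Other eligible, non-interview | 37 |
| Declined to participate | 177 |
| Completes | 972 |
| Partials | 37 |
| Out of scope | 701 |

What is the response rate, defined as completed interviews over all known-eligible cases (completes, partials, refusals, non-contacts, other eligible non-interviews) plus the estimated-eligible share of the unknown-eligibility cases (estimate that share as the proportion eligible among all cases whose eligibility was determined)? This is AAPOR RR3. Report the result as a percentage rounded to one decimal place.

43.9%

Numerator = 972
Eligible (known) = 972 + 37 + 177 + 575 + 37 = 1798
e = 1798 / (1798 + 701) = 1798 / 2499 = 0.7195
Eligible share of unknowns = 0.7195 × 580 = 417.31
Denom = 1798 + 417.31 = 2215.31
RR3 = 972 / 2215.31 = 0.4388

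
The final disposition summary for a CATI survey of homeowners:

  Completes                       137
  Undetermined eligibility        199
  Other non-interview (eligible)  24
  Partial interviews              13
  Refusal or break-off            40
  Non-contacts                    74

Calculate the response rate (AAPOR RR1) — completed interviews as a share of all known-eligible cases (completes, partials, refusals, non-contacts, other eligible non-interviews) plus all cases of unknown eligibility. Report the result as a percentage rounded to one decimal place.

Top → 137
Denominator → 137 + 13 + 40 + 74 + 24 + 199 = 487
RR1 = 137 / 487 = 0.2813

28.1%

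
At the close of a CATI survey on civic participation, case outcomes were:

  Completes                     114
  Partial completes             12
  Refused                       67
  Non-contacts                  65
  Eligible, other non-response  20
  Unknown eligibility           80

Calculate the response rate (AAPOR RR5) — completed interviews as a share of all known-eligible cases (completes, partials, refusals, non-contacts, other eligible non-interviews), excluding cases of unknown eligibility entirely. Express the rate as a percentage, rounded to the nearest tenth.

Top = 114
Denominator = 114 + 12 + 67 + 65 + 20 = 278
RR5 = 114 / 278 = 0.4101

41.0%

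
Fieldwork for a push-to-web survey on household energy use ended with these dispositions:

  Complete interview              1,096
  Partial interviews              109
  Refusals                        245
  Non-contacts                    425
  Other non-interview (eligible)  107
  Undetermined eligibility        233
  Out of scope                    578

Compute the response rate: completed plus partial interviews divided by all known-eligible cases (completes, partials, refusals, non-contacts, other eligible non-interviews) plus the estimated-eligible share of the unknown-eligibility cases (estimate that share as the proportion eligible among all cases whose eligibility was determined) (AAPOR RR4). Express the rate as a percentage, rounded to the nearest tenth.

Numerator: 1096 + 109 = 1205
Eligible (known): 1096 + 109 + 245 + 425 + 107 = 1982
e = 1982 / (1982 + 578) = 1982 / 2560 = 0.7742
Estimated eligible among unknowns: 0.7742 × 233 = 180.39
Base: 1982 + 180.39 = 2162.39
RR4 = 1205 / 2162.39 = 0.5573

55.7%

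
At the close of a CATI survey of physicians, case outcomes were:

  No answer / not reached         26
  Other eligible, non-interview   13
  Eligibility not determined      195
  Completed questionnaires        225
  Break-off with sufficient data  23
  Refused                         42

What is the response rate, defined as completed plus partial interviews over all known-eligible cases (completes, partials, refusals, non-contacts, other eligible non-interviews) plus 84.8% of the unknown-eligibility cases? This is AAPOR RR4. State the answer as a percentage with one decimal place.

Top = 225 + 23 = 248
Known eligible = 225 + 23 + 42 + 26 + 13 = 329
Eligible share of unknowns = 0.8480 × 195 = 165.36
Denom = 329 + 165.36 = 494.36
RR4 = 248 / 494.36 = 0.5017

50.2%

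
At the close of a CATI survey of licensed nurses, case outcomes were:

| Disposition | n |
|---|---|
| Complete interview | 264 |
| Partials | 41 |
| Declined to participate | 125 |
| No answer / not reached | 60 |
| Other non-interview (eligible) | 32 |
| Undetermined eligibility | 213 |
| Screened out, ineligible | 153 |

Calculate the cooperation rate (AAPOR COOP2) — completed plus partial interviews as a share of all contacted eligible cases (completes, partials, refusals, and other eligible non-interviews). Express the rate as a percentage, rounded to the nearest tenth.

66.0%

Numerator = 264 + 41 = 305
Denom = 264 + 41 + 125 + 32 = 462
COOP2 = 305 / 462 = 0.6602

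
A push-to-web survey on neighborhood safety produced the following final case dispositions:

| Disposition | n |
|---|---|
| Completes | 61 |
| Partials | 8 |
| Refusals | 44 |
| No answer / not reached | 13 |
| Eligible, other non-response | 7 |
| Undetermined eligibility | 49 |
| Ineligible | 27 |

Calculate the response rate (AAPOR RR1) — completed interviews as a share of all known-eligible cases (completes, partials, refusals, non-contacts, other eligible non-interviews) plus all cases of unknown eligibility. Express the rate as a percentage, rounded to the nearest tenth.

33.5%

Numerator: 61
Denom: 61 + 8 + 44 + 13 + 7 + 49 = 182
RR1 = 61 / 182 = 0.3352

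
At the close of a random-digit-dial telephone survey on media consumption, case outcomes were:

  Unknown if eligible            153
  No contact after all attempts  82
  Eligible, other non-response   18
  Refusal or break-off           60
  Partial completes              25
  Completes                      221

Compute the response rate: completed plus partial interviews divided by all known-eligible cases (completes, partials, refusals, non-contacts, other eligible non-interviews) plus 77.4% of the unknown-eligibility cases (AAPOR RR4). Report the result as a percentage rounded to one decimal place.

Numerator → 221 + 25 = 246
Determined eligible → 221 + 25 + 60 + 82 + 18 = 406
Estimated eligible among unknowns → 0.7740 × 153 = 118.42
Base → 406 + 118.42 = 524.42
RR4 = 246 / 524.42 = 0.4691

46.9%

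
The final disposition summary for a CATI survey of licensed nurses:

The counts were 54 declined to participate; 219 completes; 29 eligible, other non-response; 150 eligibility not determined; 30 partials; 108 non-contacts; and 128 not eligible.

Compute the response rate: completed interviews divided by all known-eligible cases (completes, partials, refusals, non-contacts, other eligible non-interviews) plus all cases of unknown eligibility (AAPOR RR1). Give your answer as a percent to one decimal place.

37.1%

Numerator: 219
Base: 219 + 30 + 54 + 108 + 29 + 150 = 590
RR1 = 219 / 590 = 0.3712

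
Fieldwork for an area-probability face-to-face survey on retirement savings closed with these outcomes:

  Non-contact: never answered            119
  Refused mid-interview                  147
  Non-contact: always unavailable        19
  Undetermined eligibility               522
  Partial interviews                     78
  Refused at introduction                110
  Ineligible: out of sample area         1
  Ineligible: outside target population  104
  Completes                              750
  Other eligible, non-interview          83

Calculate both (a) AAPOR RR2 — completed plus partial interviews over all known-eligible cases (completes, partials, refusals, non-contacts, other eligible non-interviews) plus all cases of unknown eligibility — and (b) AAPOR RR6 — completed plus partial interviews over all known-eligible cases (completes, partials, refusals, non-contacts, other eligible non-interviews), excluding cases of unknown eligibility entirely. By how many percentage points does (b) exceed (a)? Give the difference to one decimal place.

Refusals = 110 + 147 = 257
No answer / not reached = 119 + 19 = 138
Not eligible = 104 + 1 = 105
Top → 750 + 78 = 828
Base → 750 + 78 + 257 + 138 + 83 + 522 = 1828
RR2 = 828 / 1828 = 0.4530
Base → 750 + 78 + 257 + 138 + 83 = 1306
RR6 = 828 / 1306 = 0.6340
Difference = 63.40 − 45.30 = 18.10 percentage points

18.1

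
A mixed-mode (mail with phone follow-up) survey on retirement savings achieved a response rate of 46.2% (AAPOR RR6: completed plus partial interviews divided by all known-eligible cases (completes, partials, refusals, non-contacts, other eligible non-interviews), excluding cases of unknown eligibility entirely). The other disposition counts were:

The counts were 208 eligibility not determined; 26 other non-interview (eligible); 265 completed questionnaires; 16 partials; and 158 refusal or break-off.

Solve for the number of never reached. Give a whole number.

143

Numerator → 265 + 16 = 281
RR6 = 281 / D = 0.462
D = 281 / 0.462 = 608.2
Other denominator terms total 465
never reached = 608.2 − 465 ≈ 143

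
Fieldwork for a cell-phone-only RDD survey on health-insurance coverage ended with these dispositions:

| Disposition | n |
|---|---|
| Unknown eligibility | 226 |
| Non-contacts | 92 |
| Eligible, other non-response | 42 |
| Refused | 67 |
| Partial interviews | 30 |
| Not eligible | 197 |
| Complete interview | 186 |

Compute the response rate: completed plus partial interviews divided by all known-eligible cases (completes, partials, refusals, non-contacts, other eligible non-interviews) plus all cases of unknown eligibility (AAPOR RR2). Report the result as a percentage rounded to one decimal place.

33.6%

Numerator = 186 + 30 = 216
Denominator = 186 + 30 + 67 + 92 + 42 + 226 = 643
RR2 = 216 / 643 = 0.3359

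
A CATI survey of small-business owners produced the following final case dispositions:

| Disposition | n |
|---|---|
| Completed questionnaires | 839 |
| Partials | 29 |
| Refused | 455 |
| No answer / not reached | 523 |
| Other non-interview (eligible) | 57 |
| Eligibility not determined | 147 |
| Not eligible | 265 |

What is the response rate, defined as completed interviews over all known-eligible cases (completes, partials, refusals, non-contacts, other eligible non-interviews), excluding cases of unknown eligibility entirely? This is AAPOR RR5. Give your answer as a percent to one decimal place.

44.1%

Top → 839
Denom → 839 + 29 + 455 + 523 + 57 = 1903
RR5 = 839 / 1903 = 0.4409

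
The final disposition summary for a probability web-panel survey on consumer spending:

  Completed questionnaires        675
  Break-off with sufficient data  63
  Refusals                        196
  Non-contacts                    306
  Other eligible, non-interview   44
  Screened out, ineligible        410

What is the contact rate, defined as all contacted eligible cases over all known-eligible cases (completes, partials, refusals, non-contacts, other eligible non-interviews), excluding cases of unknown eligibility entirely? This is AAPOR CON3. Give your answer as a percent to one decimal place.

76.2%

Num → 675 + 63 + 196 + 44 = 978
Denominator → 675 + 63 + 196 + 306 + 44 = 1284
CON3 = 978 / 1284 = 0.7617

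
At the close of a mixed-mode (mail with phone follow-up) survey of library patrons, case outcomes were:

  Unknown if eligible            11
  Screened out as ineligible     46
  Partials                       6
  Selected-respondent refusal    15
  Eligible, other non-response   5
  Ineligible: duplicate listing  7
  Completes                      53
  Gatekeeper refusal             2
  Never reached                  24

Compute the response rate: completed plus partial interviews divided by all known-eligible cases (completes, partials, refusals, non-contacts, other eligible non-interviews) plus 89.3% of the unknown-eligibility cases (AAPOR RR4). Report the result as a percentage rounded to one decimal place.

Declined to participate = 2 + 15 = 17
Out of scope = 46 + 7 = 53
Num: 53 + 6 = 59
Known eligible: 53 + 6 + 17 + 24 + 5 = 105
e × U: 0.8930 × 11 = 9.82
Denom: 105 + 9.82 = 114.82
RR4 = 59 / 114.82 = 0.5138

51.4%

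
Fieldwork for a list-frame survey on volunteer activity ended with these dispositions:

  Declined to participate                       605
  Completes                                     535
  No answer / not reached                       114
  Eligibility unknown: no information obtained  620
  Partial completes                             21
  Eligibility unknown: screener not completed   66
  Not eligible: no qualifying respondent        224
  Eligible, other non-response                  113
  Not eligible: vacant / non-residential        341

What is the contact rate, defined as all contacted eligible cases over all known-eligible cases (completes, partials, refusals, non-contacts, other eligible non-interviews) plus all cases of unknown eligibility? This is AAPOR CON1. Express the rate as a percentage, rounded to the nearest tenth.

61.4%

Undetermined eligibility = 66 + 620 = 686
Out of scope = 224 + 341 = 565
Numerator = 535 + 21 + 605 + 113 = 1274
Base = 535 + 21 + 605 + 114 + 113 + 686 = 2074
CON1 = 1274 / 2074 = 0.6143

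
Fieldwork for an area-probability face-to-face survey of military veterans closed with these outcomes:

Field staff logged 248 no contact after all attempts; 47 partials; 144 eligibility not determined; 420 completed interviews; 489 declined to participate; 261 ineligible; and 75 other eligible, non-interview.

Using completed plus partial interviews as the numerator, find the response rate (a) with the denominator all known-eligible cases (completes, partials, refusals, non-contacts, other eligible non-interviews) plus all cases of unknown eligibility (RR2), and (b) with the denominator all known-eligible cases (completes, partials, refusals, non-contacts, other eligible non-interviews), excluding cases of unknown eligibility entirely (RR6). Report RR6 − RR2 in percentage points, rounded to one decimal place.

Numerator → 420 + 47 = 467
Base → 420 + 47 + 489 + 248 + 75 + 144 = 1423
RR2 = 467 / 1423 = 0.3282
Base → 420 + 47 + 489 + 248 + 75 = 1279
RR6 = 467 / 1279 = 0.3651
Difference = 36.51 − 32.82 = 3.69 percentage points

3.7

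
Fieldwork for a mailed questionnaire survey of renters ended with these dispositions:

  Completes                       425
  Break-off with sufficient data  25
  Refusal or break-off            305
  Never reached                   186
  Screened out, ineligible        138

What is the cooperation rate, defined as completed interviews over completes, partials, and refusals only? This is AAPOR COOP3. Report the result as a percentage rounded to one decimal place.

56.3%

Numerator = 425
Denom = 425 + 25 + 305 = 755
COOP3 = 425 / 755 = 0.5629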